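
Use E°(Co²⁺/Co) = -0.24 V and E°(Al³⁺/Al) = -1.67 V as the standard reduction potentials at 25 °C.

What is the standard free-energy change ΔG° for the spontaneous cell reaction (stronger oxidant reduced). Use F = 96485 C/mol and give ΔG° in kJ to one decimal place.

-827.8 kJ

Co²⁺/Co (E° = -0.24 V) is the cathode; Al³⁺/Al (E° = -1.67 V) is the anode, so E°cell = +1.43 V.
Balancing electrons gives n = 6 (lcm of 2 and 3).
ΔG° = −nFE° = −(6)(96485)(+1.43) = -827,841 J = -827.8 kJ.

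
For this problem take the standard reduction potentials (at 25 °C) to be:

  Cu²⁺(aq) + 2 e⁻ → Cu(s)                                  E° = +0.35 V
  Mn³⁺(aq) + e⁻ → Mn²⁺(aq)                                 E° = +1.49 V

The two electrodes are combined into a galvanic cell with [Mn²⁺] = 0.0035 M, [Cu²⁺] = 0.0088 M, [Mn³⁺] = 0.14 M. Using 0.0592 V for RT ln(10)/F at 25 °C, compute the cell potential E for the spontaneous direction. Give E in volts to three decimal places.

+1.296 V

Mn³⁺/Mn²⁺ is the cathode (higher E°), Cu²⁺/Cu the anode: E°cell = +1.49 − (+0.35) = +1.14 V, n = 2.
Overall: 2 Mn³⁺(aq) + Cu(s) → 2 Mn²⁺(aq) + Cu²⁺(aq)
Q = [Mn²⁺]^2·[Cu²⁺] / ([Mn³⁺]^2); log Q = -5.260.
E = E° − (0.0592/n) log Q = +1.14 − (0.0592/2)(-5.260) = +1.296 V.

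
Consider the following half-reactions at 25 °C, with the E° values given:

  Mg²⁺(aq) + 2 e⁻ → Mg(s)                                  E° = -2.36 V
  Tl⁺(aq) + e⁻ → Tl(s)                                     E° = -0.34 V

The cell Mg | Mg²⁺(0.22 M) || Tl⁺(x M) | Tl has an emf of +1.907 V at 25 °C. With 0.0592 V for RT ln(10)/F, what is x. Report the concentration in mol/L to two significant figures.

0.0058 M

Tl⁺/Tl is the cathode, Mg²⁺/Mg the anode: E°cell = +2.02 V, n = 2.
Overall reaction: 2 Tl⁺(aq) + Mg(s) → 2 Tl(s) + Mg²⁺(aq); Q = [Mg²⁺]^1/[Tl⁺]^2.
From E = E° − (0.0592/n) log Q: log Q = (E° − E)·n/0.0592 = (+2.02 − (+1.907))·2/0.0592 = 3.8176.
So 2·log[Tl⁺] = 1·log(0.22) − log Q = -0.6576 − (3.8176) = -4.4752; log[Tl⁺] = -4.4752 / 2 = -2.2376; [Tl⁺] = 10^(-2.2376) ≈ 0.0058 M.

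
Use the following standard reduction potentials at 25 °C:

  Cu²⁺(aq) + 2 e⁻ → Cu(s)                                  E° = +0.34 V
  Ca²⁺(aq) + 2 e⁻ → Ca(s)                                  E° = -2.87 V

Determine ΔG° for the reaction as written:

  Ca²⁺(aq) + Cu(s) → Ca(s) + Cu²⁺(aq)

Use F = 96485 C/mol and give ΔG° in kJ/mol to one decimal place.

+619.4 kJ/mol

As written, Ca²⁺/Ca is reduced (cathode) and Cu²⁺/Cu is oxidised (anode), so E°cell = (-2.87) − (+0.34) = -3.21 V.
Balancing electrons gives n = 2.
ΔG° = −nFE° = −(2)(96485)(-3.21) = 619,434 J = +619.4 kJ/mol.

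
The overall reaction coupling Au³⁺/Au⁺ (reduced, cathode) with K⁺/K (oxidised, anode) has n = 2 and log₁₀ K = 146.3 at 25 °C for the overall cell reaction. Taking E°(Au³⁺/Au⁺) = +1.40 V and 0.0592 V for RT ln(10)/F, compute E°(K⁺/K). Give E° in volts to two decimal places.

E°cell = (0.0592/n)·log K = (0.0592/2)(146.3) = +4.330 V.
Since Au³⁺/Au⁺ is the cathode and K⁺/K the anode, E°cell = E°(Au³⁺/Au⁺) − E°(K⁺/K).
So E°(K⁺/K) = E°(Au³⁺/Au⁺) − E°cell = (+1.40) − (+4.330) = -2.93 V.

-2.93 V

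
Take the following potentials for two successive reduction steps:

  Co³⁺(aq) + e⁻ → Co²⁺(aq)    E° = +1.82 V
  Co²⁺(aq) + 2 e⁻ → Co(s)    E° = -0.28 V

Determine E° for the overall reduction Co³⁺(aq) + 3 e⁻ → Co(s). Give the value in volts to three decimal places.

+0.420 V

Standard free energies of sequential steps add: ΔG°₃ = ΔG°₁ + ΔG°₂, so n₃E°₃ = n₁E°₁ + n₂E°₂.
E°₃ = (1×+1.82 + 2×-0.28) / 3 = (+1.260) / 3 = +0.420 V.
Simply averaging or adding the two E° values would be wrong; the electron-weighted sum is required.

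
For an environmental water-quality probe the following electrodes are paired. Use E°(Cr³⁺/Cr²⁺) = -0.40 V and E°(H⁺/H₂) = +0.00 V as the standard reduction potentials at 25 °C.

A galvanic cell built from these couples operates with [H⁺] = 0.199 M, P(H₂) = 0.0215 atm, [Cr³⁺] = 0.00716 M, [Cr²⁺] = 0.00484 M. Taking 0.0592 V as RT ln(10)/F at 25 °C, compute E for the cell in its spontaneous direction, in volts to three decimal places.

H⁺/H₂ is the cathode (higher E°), Cr³⁺/Cr²⁺ the anode: E°cell = +0.00 − (-0.40) = +0.40 V, n = 2.
Overall: 2 H⁺(aq) + 2 Cr²⁺(aq) → H₂(g) + 2 Cr³⁺(aq)
Q = P(H₂)·[Cr³⁺]^2 / ([H⁺]^2·[Cr²⁺]^2); log Q = 0.075.
E = E° − (0.0592/n) log Q = +0.40 − (0.0592/2)(0.075) = +0.398 V.

+0.398 V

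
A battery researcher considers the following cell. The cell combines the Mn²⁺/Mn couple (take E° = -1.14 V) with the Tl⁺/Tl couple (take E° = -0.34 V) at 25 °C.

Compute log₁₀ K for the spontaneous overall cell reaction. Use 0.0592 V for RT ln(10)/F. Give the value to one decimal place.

Cathode: Tl⁺/Tl; anode: Mn²⁺/Mn. E°cell = +0.80 V, n = 2.
log K = nE°cell / 0.0592 = (2)(+0.80) / 0.0592 = 27.0.

27.0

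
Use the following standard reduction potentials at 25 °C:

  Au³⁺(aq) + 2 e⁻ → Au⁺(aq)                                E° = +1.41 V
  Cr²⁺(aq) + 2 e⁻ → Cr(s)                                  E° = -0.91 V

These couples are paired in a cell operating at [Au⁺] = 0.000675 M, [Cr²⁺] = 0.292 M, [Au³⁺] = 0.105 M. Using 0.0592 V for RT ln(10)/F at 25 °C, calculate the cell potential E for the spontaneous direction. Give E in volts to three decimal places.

Au³⁺/Au⁺ is the cathode (higher E°), Cr²⁺/Cr the anode: E°cell = +1.41 − (-0.91) = +2.32 V, n = 2.
Overall: Au³⁺(aq) + Cr(s) → Au⁺(aq) + Cr²⁺(aq)
Q = [Au⁺]·[Cr²⁺] / ([Au³⁺]); log Q = -2.727.
E = E° − (0.0592/n) log Q = +2.32 − (0.0592/2)(-2.727) = +2.401 V.

+2.401 V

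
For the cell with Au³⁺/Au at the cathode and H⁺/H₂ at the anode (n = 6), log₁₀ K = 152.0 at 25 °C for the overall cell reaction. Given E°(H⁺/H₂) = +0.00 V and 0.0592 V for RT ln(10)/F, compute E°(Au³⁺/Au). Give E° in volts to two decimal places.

E°cell = (0.0592/n)·log K = (0.0592/6)(152.0) = +1.500 V.
Since Au³⁺/Au is the cathode and H⁺/H₂ the anode, E°cell = E°(Au³⁺/Au) − E°(H⁺/H₂).
So E°(Au³⁺/Au) = E°cell + E°(H⁺/H₂) = +1.500 + (+0.00) = +1.50 V.

+1.50 V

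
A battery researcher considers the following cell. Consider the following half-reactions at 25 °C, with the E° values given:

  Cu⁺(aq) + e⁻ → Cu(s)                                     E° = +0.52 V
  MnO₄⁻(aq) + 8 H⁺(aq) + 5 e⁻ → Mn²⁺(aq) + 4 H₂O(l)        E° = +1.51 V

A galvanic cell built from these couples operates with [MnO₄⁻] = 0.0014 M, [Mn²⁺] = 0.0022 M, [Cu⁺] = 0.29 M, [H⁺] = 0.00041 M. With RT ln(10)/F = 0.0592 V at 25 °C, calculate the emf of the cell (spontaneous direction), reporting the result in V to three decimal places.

+0.699 V

MnO₄⁻/Mn²⁺ is the cathode (higher E°), Cu⁺/Cu the anode: E°cell = +1.51 − (+0.52) = +0.99 V, n = 5.
Overall: MnO₄⁻(aq) + 8 H⁺(aq) + 5 Cu(s) → Mn²⁺(aq) + 4 H₂O(l) + 5 Cu⁺(aq)
Q = [Mn²⁺]·[Cu⁺]^5 / ([MnO₄⁻]·[H⁺]^8); log Q = 24.606.
E = E° − (0.0592/n) log Q = +0.99 − (0.0592/5)(24.606) = +0.699 V.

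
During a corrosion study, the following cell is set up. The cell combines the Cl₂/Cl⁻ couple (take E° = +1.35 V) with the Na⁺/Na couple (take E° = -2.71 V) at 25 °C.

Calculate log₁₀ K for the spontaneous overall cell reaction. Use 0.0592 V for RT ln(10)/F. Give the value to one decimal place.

137.2

Cathode: Cl₂/Cl⁻; anode: Na⁺/Na. E°cell = +4.06 V, n = 2.
log K = nE°cell / 0.0592 = (2)(+4.06) / 0.0592 = 137.2.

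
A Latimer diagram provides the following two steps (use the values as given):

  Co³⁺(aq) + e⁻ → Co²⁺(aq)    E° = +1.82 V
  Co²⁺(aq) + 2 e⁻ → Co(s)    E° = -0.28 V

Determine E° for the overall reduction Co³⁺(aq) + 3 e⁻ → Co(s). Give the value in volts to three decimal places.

+0.420 V

Since ΔG° = −nFE° is additive over sequential reductions, n₃E°₃ = n₁E°₁ + n₂E°₂.
E°₃ = (1×+1.82 + 2×-0.28) / 3 = (+1.260) / 3 = +0.420 V.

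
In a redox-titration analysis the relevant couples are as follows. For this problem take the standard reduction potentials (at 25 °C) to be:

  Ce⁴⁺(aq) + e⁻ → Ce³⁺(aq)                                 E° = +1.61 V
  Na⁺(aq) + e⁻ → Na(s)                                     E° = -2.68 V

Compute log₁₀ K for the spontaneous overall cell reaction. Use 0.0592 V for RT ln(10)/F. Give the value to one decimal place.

72.5

Cathode: Ce⁴⁺/Ce³⁺; anode: Na⁺/Na. E°cell = +4.29 V, n = 1.
log K = nE°cell / 0.0592 = (1)(+4.29) / 0.0592 = 72.5.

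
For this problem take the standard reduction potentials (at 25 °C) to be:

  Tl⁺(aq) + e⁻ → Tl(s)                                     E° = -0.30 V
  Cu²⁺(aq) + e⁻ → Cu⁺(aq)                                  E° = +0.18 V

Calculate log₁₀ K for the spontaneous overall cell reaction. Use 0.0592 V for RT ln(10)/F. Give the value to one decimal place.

Cathode: Cu²⁺/Cu⁺; anode: Tl⁺/Tl. E°cell = +0.48 V, n = 1.
log K = nE°cell / 0.0592 = (1)(+0.48) / 0.0592 = 8.1.

8.1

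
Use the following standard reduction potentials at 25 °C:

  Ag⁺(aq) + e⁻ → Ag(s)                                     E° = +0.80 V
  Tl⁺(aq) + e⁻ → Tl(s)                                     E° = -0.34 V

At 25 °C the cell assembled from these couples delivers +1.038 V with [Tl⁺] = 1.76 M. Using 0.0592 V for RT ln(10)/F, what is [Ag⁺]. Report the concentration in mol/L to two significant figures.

0.033 M

Ag⁺/Ag is the cathode, Tl⁺/Tl the anode: E°cell = +1.14 V, n = 1.
Overall reaction: Ag⁺(aq) + Tl(s) → Ag(s) + Tl⁺(aq); Q = [Tl⁺]^1/[Ag⁺]^1.
From E = E° − (0.0592/n) log Q: log Q = (E° − E)·n/0.0592 = (+1.14 − (+1.038))·1/0.0592 = 1.7230.
So 1·log[Ag⁺] = 1·log(1.76) − log Q = 0.2455 − (1.7230) = -1.4775; [Ag⁺] = 10^(-1.4775) ≈ 0.033 M.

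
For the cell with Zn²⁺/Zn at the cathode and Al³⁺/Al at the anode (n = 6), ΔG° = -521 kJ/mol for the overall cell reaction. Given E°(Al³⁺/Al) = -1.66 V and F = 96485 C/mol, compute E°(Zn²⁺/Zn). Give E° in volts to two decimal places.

E°cell = −ΔG°/(nF) = −(-521×10³)/((6)(96485)) = +0.900 V.
Since Zn²⁺/Zn is the cathode and Al³⁺/Al the anode, E°cell = E°(Zn²⁺/Zn) − E°(Al³⁺/Al).
So E°(Zn²⁺/Zn) = E°cell + E°(Al³⁺/Al) = +0.900 + (-1.66) = -0.76 V.

-0.76 V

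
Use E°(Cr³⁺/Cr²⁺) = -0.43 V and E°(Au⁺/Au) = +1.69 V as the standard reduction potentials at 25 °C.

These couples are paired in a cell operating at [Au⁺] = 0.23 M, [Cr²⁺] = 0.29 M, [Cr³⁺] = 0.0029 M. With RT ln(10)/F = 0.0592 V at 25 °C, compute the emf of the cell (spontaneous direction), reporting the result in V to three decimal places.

+2.201 V

Au⁺/Au is the cathode (higher E°), Cr³⁺/Cr²⁺ the anode: E°cell = +1.69 − (-0.43) = +2.12 V, n = 1.
Overall: Au⁺(aq) + Cr²⁺(aq) → Au(s) + Cr³⁺(aq)
Q = [Cr³⁺] / ([Au⁺]·[Cr²⁺]); log Q = -1.362.
E = E° − (0.0592/n) log Q = +2.12 − (0.0592/1)(-1.362) = +2.201 V.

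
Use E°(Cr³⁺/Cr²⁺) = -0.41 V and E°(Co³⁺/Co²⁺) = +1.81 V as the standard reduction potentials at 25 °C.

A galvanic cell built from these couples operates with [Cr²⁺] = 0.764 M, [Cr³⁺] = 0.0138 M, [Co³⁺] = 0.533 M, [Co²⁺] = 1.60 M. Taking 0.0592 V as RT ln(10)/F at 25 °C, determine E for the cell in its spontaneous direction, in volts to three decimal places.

+2.295 V

Co³⁺/Co²⁺ is the cathode (higher E°), Cr³⁺/Cr²⁺ the anode: E°cell = +1.81 − (-0.41) = +2.22 V, n = 1.
Overall: Co³⁺(aq) + Cr²⁺(aq) → Co²⁺(aq) + Cr³⁺(aq)
Q = [Co²⁺]·[Cr³⁺] / ([Co³⁺]·[Cr²⁺]); log Q = -1.266.
E = E° − (0.0592/n) log Q = +2.22 − (0.0592/1)(-1.266) = +2.295 V.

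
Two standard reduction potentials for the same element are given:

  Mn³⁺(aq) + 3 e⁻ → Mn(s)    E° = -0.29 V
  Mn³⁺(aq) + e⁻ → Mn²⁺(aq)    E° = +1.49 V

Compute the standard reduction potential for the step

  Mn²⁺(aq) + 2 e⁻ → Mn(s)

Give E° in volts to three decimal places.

-1.180 V

Sequential free energies add, so n₃E°₃ = n₁E°₁ + n₂E°₂.
With n₃ = 3, and the known step contributing 1×(+1.49) V, the unknown satisfies 2·E° = 3×(-0.29) − 1×(+1.49) = -2.360.
E° = -2.360 / 2 = -1.180 V.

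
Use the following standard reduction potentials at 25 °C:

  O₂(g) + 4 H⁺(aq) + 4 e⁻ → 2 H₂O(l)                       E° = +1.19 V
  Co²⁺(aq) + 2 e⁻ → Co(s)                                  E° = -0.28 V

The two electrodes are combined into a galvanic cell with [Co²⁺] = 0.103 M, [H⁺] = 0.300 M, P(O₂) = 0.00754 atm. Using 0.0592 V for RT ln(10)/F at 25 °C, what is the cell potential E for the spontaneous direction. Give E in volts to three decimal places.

+1.437 V

O₂/H₂O is the cathode (higher E°), Co²⁺/Co the anode: E°cell = +1.19 − (-0.28) = +1.47 V, n = 4.
Overall: O₂(g) + 4 H⁺(aq) + 2 Co(s) → 2 H₂O(l) + 2 Co²⁺(aq)
Q = [Co²⁺]^2 / (P(O₂)·[H⁺]^4); log Q = 2.240.
E = E° − (0.0592/n) log Q = +1.47 − (0.0592/4)(2.240) = +1.437 V.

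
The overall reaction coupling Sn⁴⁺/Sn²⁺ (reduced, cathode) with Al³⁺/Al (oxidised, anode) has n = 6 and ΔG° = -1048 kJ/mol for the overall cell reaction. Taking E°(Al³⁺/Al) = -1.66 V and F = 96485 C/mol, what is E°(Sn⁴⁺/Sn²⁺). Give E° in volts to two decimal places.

+0.15 V

E°cell = −ΔG°/(nF) = −(-1048×10³)/((6)(96485)) = +1.810 V.
Since Sn⁴⁺/Sn²⁺ is the cathode and Al³⁺/Al the anode, E°cell = E°(Sn⁴⁺/Sn²⁺) − E°(Al³⁺/Al).
So E°(Sn⁴⁺/Sn²⁺) = E°cell + E°(Al³⁺/Al) = +1.810 + (-1.66) = +0.15 V.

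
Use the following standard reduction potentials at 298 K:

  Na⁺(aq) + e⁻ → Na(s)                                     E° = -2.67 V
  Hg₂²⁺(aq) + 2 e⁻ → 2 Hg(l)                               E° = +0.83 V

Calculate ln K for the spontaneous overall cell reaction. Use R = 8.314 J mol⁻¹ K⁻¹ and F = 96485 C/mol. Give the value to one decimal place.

272.6

Cathode: Hg₂²⁺/Hg; anode: Na⁺/Na. E°cell = (+0.83) − (-2.67) = +3.50 V, with n = 2.
ΔG° = −nFE° = −RT ln K, so ln K = nFE°/(RT) = (2)(96485)(+3.50) / ((8.314)(298)) = 272.604.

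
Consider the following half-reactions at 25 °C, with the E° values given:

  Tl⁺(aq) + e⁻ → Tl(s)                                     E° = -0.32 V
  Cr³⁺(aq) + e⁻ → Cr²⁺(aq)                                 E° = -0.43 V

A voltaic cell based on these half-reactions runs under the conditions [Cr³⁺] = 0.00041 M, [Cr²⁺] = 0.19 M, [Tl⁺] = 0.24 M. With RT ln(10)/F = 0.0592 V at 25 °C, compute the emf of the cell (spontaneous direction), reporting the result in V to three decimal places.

+0.231 V

Tl⁺/Tl is the cathode (higher E°), Cr³⁺/Cr²⁺ the anode: E°cell = -0.32 − (-0.43) = +0.11 V, n = 1.
Overall: Tl⁺(aq) + Cr²⁺(aq) → Tl(s) + Cr³⁺(aq)
Q = [Cr³⁺] / ([Tl⁺]·[Cr²⁺]); log Q = -2.046.
E = E° − (0.0592/n) log Q = +0.11 − (0.0592/1)(-2.046) = +0.231 V.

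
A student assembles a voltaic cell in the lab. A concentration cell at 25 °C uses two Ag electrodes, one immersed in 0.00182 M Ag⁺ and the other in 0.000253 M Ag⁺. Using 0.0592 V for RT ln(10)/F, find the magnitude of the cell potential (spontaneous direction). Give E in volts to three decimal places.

For a concentration cell E°cell = 0. The 0.00182 M side is the cathode (reduction is favoured where [Ag⁺] is higher).
With n = 1, E = −(0.0592/1) log([Ag⁺]ₐₙ/[Ag⁺]꜀ₐₜ) = −(0.0592/1) log(0.000253/0.00182) = −(0.0592/1)(-0.857) = +0.051 V.

+0.051 V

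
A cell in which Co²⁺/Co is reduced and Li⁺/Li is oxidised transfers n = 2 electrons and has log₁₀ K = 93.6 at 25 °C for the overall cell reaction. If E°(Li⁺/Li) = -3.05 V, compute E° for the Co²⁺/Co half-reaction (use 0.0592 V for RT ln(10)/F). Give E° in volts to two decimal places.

-0.28 V

E°cell = (0.0592/n)·log K = (0.0592/2)(93.6) = +2.771 V.
Since Co²⁺/Co is the cathode and Li⁺/Li the anode, E°cell = E°(Co²⁺/Co) − E°(Li⁺/Li).
So E°(Co²⁺/Co) = E°cell + E°(Li⁺/Li) = +2.771 + (-3.05) = -0.28 V.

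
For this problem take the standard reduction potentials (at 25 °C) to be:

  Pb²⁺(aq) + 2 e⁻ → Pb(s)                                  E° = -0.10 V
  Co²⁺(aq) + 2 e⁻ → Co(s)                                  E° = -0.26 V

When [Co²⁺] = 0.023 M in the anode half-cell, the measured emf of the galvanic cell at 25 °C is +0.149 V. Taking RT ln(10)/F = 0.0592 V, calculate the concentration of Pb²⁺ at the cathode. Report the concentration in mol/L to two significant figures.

0.0098 M

Pb²⁺/Pb is the cathode, Co²⁺/Co the anode: E°cell = +0.16 V, n = 2.
Overall reaction: Pb²⁺(aq) + Co(s) → Pb(s) + Co²⁺(aq); Q = [Co²⁺]^1/[Pb²⁺]^1.
From E = E° − (0.0592/n) log Q: log Q = (E° − E)·n/0.0592 = (+0.16 − (+0.149))·2/0.0592 = 0.3716.
So 1·log[Pb²⁺] = 1·log(0.023) − log Q = -1.6383 − (0.3716) = -2.0099; [Pb²⁺] = 10^(-2.0099) ≈ 0.0098 M.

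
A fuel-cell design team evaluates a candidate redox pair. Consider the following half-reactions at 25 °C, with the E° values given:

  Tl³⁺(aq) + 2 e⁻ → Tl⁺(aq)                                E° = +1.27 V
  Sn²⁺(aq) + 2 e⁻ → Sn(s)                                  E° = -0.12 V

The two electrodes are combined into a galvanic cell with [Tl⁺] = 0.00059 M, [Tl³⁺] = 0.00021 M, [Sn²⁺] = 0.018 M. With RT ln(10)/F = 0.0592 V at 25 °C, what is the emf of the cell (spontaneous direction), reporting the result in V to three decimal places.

Tl³⁺/Tl⁺ is the cathode (higher E°), Sn²⁺/Sn the anode: E°cell = +1.27 − (-0.12) = +1.39 V, n = 2.
Overall: Tl³⁺(aq) + Sn(s) → Tl⁺(aq) + Sn²⁺(aq)
Q = [Tl⁺]·[Sn²⁺] / ([Tl³⁺]); log Q = -1.296.
E = E° − (0.0592/n) log Q = +1.39 − (0.0592/2)(-1.296) = +1.428 V.

+1.428 V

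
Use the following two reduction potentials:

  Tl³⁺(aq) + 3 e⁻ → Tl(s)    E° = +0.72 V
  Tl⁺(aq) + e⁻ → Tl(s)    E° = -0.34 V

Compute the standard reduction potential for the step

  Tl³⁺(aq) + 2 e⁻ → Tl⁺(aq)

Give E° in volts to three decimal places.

Sequential free energies add, so n₃E°₃ = n₁E°₁ + n₂E°₂.
With n₃ = 3, and the known step contributing 1×(-0.34) V, the unknown satisfies 2·E° = 3×(+0.72) − 1×(-0.34) = +2.500.
E° = +2.500 / 2 = +1.250 V.

+1.250 V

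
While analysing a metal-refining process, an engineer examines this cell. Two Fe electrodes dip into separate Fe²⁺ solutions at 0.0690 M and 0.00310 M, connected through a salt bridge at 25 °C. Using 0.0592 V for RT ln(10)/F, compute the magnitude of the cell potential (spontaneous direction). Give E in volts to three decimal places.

+0.040 V

For a concentration cell E°cell = 0. The 0.0690 M side is the cathode (reduction is favoured where [Fe²⁺] is higher).
With n = 2, E = −(0.0592/2) log([Fe²⁺]ₐₙ/[Fe²⁺]꜀ₐₜ) = −(0.0592/2) log(0.0031/0.069) = −(0.0592/2)(-1.347) = +0.040 V.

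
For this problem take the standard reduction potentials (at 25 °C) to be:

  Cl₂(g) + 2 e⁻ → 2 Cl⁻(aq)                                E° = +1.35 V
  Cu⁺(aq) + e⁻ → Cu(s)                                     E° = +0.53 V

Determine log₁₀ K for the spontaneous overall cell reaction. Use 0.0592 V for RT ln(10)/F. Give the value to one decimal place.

27.7

Cathode: Cl₂/Cl⁻; anode: Cu⁺/Cu. E°cell = +0.82 V, n = 2.
log K = nE°cell / 0.0592 = (2)(+0.82) / 0.0592 = 27.7.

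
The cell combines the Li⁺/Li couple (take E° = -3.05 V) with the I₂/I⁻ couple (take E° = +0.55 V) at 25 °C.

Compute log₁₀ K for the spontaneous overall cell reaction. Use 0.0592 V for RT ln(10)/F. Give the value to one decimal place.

121.6

Cathode: I₂/I⁻; anode: Li⁺/Li. E°cell = +3.60 V, n = 2.
log K = nE°cell / 0.0592 = (2)(+3.60) / 0.0592 = 121.6.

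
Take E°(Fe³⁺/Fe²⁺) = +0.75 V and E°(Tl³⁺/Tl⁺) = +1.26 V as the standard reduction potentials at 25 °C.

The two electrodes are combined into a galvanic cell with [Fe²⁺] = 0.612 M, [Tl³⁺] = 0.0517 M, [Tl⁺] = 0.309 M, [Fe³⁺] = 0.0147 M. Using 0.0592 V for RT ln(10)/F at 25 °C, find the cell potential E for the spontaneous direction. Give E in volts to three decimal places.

+0.583 V

Tl³⁺/Tl⁺ is the cathode (higher E°), Fe³⁺/Fe²⁺ the anode: E°cell = +1.26 − (+0.75) = +0.51 V, n = 2.
Overall: Tl³⁺(aq) + 2 Fe²⁺(aq) → Tl⁺(aq) + 2 Fe³⁺(aq)
Q = [Tl⁺]·[Fe³⁺]^2 / ([Tl³⁺]·[Fe²⁺]^2); log Q = -2.462.
E = E° − (0.0592/n) log Q = +0.51 − (0.0592/2)(-2.462) = +0.583 V.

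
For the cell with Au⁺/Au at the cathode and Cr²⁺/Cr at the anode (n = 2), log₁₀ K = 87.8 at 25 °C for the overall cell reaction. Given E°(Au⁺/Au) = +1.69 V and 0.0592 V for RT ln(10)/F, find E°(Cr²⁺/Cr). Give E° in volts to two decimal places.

-0.91 V

E°cell = (0.0592/n)·log K = (0.0592/2)(87.8) = +2.599 V.
Since Au⁺/Au is the cathode and Cr²⁺/Cr the anode, E°cell = E°(Au⁺/Au) − E°(Cr²⁺/Cr).
So E°(Cr²⁺/Cr) = E°(Au⁺/Au) − E°cell = (+1.69) − (+2.599) = -0.91 V.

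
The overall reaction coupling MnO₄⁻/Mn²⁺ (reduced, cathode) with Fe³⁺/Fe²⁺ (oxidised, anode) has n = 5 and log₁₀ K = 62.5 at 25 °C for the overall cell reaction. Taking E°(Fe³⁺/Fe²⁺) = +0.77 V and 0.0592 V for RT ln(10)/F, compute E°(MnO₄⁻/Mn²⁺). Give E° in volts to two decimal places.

+1.51 V

E°cell = (0.0592/n)·log K = (0.0592/5)(62.5) = +0.740 V.
Since MnO₄⁻/Mn²⁺ is the cathode and Fe³⁺/Fe²⁺ the anode, E°cell = E°(MnO₄⁻/Mn²⁺) − E°(Fe³⁺/Fe²⁺).
So E°(MnO₄⁻/Mn²⁺) = E°cell + E°(Fe³⁺/Fe²⁺) = +0.740 + (+0.77) = +1.51 V.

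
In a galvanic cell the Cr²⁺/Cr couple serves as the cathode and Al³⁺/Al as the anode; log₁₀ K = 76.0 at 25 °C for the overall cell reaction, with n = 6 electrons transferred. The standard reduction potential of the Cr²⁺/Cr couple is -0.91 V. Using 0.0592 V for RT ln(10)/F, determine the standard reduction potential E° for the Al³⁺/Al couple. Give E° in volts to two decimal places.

-1.66 V

E°cell = (0.0592/n)·log K = (0.0592/6)(76.0) = +0.750 V.
Since Cr²⁺/Cr is the cathode and Al³⁺/Al the anode, E°cell = E°(Cr²⁺/Cr) − E°(Al³⁺/Al).
So E°(Al³⁺/Al) = E°(Cr²⁺/Cr) − E°cell = (-0.91) − (+0.750) = -1.66 V.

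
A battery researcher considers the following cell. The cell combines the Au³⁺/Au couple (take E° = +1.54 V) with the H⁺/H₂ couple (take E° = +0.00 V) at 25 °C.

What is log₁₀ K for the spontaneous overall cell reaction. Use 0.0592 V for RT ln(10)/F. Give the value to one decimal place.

Cathode: Au³⁺/Au; anode: H⁺/H₂. E°cell = +1.54 V, n = 6.
log K = nE°cell / 0.0592 = (6)(+1.54) / 0.0592 = 156.1.

156.1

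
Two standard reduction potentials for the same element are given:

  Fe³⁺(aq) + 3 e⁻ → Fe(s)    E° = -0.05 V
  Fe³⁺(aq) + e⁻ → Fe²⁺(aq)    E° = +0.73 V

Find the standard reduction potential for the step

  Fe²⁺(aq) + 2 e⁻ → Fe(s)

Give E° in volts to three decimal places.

-0.440 V

Sequential free energies add, so n₃E°₃ = n₁E°₁ + n₂E°₂.
With n₃ = 3, and the known step contributing 1×(+0.73) V, the unknown satisfies 2·E° = 3×(-0.05) − 1×(+0.73) = -0.880.
E° = -0.880 / 2 = -0.440 V.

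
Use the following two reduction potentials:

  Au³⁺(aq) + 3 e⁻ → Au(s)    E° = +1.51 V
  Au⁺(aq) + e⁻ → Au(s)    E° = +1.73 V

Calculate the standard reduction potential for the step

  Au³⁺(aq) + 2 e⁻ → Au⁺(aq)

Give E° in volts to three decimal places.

Sequential free energies add, so n₃E°₃ = n₁E°₁ + n₂E°₂.
With n₃ = 3, and the known step contributing 1×(+1.73) V, the unknown satisfies 2·E° = 3×(+1.51) − 1×(+1.73) = +2.800.
E° = +2.800 / 2 = +1.400 V.

+1.400 V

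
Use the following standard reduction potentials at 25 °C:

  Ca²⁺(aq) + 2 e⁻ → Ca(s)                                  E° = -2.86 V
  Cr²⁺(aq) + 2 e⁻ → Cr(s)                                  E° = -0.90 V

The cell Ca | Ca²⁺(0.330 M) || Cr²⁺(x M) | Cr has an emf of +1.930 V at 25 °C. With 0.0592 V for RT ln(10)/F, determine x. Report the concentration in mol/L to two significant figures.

0.032 M

Cr²⁺/Cr is the cathode, Ca²⁺/Ca the anode: E°cell = +1.96 V, n = 2.
Overall reaction: Cr²⁺(aq) + Ca(s) → Cr(s) + Ca²⁺(aq); Q = [Ca²⁺]^1/[Cr²⁺]^1.
From E = E° − (0.0592/n) log Q: log Q = (E° − E)·n/0.0592 = (+1.96 − (+1.930))·2/0.0592 = 1.0135.
So 1·log[Cr²⁺] = 1·log(0.33) − log Q = -0.4815 − (1.0135) = -1.4950; [Cr²⁺] = 10^(-1.4950) ≈ 0.032 M.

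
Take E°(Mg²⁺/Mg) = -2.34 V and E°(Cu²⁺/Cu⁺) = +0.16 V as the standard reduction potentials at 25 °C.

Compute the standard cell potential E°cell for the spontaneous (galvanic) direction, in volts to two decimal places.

The Cu²⁺/Cu⁺ couple has the higher reduction potential, so it is the cathode; Mg²⁺/Mg is oxidised at the anode.
E°cell = E°(cathode) − E°(anode) = (+0.16) − (-2.34) = +2.50 V.

+2.50 V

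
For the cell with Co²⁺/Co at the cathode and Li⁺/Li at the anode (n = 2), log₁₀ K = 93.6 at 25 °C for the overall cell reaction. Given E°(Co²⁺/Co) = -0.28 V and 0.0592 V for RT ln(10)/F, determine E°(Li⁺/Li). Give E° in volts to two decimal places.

-3.05 V

E°cell = (0.0592/n)·log K = (0.0592/2)(93.6) = +2.771 V.
Since Co²⁺/Co is the cathode and Li⁺/Li the anode, E°cell = E°(Co²⁺/Co) − E°(Li⁺/Li).
So E°(Li⁺/Li) = E°(Co²⁺/Co) − E°cell = (-0.28) − (+2.771) = -3.05 V.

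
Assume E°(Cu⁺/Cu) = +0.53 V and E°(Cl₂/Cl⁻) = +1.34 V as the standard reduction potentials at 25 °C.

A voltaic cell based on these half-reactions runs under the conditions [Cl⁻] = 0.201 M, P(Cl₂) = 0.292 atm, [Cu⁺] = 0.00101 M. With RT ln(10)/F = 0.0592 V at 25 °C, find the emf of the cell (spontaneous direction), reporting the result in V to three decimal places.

+1.013 V

Cl₂/Cl⁻ is the cathode (higher E°), Cu⁺/Cu the anode: E°cell = +1.34 − (+0.53) = +0.81 V, n = 2.
Overall: Cl₂(g) + 2 Cu(s) → 2 Cl⁻(aq) + 2 Cu⁺(aq)
Q = [Cl⁻]^2·[Cu⁺]^2 / (P(Cl₂)); log Q = -6.850.
E = E° − (0.0592/n) log Q = +0.81 − (0.0592/2)(-6.850) = +1.013 V.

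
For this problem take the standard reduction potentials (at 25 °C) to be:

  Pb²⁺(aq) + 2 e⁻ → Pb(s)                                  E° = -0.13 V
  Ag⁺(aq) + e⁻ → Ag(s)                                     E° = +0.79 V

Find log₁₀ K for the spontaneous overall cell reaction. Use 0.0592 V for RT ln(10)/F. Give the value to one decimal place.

31.1

Cathode: Ag⁺/Ag; anode: Pb²⁺/Pb. E°cell = +0.92 V, n = 2.
log K = nE°cell / 0.0592 = (2)(+0.92) / 0.0592 = 31.1.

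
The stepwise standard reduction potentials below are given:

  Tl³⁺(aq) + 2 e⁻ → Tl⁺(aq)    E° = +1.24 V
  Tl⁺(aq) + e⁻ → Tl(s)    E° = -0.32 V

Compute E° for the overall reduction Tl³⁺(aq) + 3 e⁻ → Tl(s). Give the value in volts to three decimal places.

+0.720 V

Since ΔG° = −nFE° is additive over sequential reductions, n₃E°₃ = n₁E°₁ + n₂E°₂.
E°₃ = (2×+1.24 + 1×-0.32) / 3 = (+2.160) / 3 = +0.720 V.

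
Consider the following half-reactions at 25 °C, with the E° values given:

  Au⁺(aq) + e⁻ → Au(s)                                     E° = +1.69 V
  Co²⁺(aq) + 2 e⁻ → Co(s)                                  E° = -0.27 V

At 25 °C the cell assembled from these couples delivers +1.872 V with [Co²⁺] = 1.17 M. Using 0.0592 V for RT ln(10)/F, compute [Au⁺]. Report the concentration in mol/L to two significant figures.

Au⁺/Au is the cathode, Co²⁺/Co the anode: E°cell = +1.96 V, n = 2.
Overall reaction: 2 Au⁺(aq) + Co(s) → 2 Au(s) + Co²⁺(aq); Q = [Co²⁺]^1/[Au⁺]^2.
From E = E° − (0.0592/n) log Q: log Q = (E° − E)·n/0.0592 = (+1.96 − (+1.872))·2/0.0592 = 2.9730.
So 2·log[Au⁺] = 1·log(1.17) − log Q = 0.0682 − (2.9730) = -2.9048; log[Au⁺] = -2.9048 / 2 = -1.4524; [Au⁺] = 10^(-1.4524) ≈ 0.035 M.

0.035 M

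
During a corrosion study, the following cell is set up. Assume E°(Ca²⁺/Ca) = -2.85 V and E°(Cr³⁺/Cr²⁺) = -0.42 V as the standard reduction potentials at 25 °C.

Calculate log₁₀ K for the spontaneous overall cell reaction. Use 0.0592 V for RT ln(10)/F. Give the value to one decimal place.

82.1

Cathode: Cr³⁺/Cr²⁺; anode: Ca²⁺/Ca. E°cell = +2.43 V, n = 2.
log K = nE°cell / 0.0592 = (2)(+2.43) / 0.0592 = 82.1.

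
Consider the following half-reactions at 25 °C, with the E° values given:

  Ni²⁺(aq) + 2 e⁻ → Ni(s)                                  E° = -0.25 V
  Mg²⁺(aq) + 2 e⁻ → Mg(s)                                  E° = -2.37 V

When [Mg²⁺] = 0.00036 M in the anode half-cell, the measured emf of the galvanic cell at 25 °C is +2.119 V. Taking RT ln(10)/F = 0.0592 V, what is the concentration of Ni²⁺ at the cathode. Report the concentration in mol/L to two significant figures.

Ni²⁺/Ni is the cathode, Mg²⁺/Mg the anode: E°cell = +2.12 V, n = 2.
Overall reaction: Ni²⁺(aq) + Mg(s) → Ni(s) + Mg²⁺(aq); Q = [Mg²⁺]^1/[Ni²⁺]^1.
From E = E° − (0.0592/n) log Q: log Q = (E° − E)·n/0.0592 = (+2.12 − (+2.119))·2/0.0592 = 0.0338.
So 1·log[Ni²⁺] = 1·log(0.00036) − log Q = -3.4437 − (0.0338) = -3.4775; [Ni²⁺] = 10^(-3.4775) ≈ 0.00033 M.

0.00033 M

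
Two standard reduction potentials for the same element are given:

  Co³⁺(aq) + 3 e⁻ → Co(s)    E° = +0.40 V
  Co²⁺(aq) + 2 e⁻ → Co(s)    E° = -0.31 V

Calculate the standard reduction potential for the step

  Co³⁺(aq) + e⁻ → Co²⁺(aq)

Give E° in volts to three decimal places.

Sequential free energies add, so n₃E°₃ = n₁E°₁ + n₂E°₂.
With n₃ = 3, and the known step contributing 2×(-0.31) V, the unknown satisfies 1·E° = 3×(+0.40) − 2×(-0.31) = +1.820.
E° = +1.820 / 1 = +1.820 V.

+1.820 V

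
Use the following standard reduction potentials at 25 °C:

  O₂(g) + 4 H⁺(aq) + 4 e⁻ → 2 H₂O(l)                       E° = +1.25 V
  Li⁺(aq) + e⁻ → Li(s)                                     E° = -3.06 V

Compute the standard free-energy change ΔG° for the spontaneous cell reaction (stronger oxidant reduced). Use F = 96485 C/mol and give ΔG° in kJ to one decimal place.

O₂/H₂O (E° = +1.25 V) is the cathode; Li⁺/Li (E° = -3.06 V) is the anode, so E°cell = +4.31 V.
Balancing electrons gives n = 4 (lcm of 4 and 1).
ΔG° = −nFE° = −(4)(96485)(+4.31) = -1,663,401 J = -1663.4 kJ.

-1663.4 kJ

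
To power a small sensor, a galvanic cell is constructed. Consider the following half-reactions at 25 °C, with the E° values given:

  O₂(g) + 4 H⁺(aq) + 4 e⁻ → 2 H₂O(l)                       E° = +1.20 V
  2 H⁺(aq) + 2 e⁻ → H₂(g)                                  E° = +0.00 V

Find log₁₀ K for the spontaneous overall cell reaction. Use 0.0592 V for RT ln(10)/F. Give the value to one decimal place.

Cathode: O₂/H₂O; anode: H⁺/H₂. E°cell = +1.20 V, n = 4.
log K = nE°cell / 0.0592 = (4)(+1.20) / 0.0592 = 81.1.

81.1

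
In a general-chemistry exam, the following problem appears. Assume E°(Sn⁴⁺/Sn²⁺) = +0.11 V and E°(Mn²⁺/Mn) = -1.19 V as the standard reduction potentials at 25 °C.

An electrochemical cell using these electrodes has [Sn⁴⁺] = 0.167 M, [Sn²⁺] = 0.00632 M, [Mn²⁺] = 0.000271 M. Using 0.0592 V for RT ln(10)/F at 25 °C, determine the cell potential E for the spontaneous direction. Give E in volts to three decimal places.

Sn⁴⁺/Sn²⁺ is the cathode (higher E°), Mn²⁺/Mn the anode: E°cell = +0.11 − (-1.19) = +1.30 V, n = 2.
Overall: Sn⁴⁺(aq) + Mn(s) → Sn²⁺(aq) + Mn²⁺(aq)
Q = [Sn²⁺]·[Mn²⁺] / ([Sn⁴⁺]); log Q = -4.989.
E = E° − (0.0592/n) log Q = +1.30 − (0.0592/2)(-4.989) = +1.448 V.

+1.448 V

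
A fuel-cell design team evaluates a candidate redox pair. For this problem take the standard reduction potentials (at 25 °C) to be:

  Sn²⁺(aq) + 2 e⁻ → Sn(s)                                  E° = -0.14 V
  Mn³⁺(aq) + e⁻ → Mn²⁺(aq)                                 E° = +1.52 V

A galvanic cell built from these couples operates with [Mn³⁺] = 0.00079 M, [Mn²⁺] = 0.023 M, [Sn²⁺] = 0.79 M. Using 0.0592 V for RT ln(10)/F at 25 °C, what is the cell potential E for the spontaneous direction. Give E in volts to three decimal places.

+1.576 V

Mn³⁺/Mn²⁺ is the cathode (higher E°), Sn²⁺/Sn the anode: E°cell = +1.52 − (-0.14) = +1.66 V, n = 2.
Overall: 2 Mn³⁺(aq) + Sn(s) → 2 Mn²⁺(aq) + Sn²⁺(aq)
Q = [Mn²⁺]^2·[Sn²⁺] / ([Mn³⁺]^2); log Q = 2.826.
E = E° − (0.0592/n) log Q = +1.66 − (0.0592/2)(2.826) = +1.576 V.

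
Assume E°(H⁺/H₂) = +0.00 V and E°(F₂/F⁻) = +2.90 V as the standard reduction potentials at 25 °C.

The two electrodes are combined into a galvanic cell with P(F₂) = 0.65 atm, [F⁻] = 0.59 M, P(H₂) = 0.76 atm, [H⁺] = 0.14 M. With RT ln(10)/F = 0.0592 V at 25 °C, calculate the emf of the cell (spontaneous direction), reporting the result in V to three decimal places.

F₂/F⁻ is the cathode (higher E°), H⁺/H₂ the anode: E°cell = +2.90 − (+0.00) = +2.90 V, n = 2.
Overall: F₂(g) + H₂(g) → 2 F⁻(aq) + 2 H⁺(aq)
Q = [F⁻]^2·[H⁺]^2 / (P(F₂)·P(H₂)); log Q = -1.860.
E = E° − (0.0592/n) log Q = +2.90 − (0.0592/2)(-1.860) = +2.955 V.

+2.955 V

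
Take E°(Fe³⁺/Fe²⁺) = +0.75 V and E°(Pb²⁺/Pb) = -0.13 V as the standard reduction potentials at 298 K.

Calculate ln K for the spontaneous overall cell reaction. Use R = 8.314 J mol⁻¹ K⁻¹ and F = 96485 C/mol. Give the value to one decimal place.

68.5

Cathode: Fe³⁺/Fe²⁺; anode: Pb²⁺/Pb. E°cell = (+0.75) − (-0.13) = +0.88 V, with n = 2.
ΔG° = −nFE° = −RT ln K, so ln K = nFE°/(RT) = (2)(96485)(+0.88) / ((8.314)(298)) = 68.540.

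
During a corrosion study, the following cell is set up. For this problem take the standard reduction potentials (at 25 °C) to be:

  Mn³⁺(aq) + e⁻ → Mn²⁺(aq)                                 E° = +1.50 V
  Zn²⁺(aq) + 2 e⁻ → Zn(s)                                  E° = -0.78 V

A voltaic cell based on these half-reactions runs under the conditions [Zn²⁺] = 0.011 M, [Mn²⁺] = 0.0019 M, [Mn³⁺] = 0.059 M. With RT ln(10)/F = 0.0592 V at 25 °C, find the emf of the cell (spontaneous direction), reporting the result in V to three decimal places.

Mn³⁺/Mn²⁺ is the cathode (higher E°), Zn²⁺/Zn the anode: E°cell = +1.50 − (-0.78) = +2.28 V, n = 2.
Overall: 2 Mn³⁺(aq) + Zn(s) → 2 Mn²⁺(aq) + Zn²⁺(aq)
Q = [Mn²⁺]^2·[Zn²⁺] / ([Mn³⁺]^2); log Q = -4.943.
E = E° − (0.0592/n) log Q = +2.28 − (0.0592/2)(-4.943) = +2.426 V.

+2.426 V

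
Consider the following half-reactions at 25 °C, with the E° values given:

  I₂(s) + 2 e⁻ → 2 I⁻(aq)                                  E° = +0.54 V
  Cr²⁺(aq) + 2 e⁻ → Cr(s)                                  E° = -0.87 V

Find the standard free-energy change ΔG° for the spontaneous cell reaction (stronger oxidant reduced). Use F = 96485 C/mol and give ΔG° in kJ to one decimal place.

I₂/I⁻ (E° = +0.54 V) is the cathode; Cr²⁺/Cr (E° = -0.87 V) is the anode, so E°cell = +1.41 V.
Balancing electrons gives n = 2 (lcm of 2 and 2).
ΔG° = −nFE° = −(2)(96485)(+1.41) = -272,088 J = -272.1 kJ.

-272.1 kJ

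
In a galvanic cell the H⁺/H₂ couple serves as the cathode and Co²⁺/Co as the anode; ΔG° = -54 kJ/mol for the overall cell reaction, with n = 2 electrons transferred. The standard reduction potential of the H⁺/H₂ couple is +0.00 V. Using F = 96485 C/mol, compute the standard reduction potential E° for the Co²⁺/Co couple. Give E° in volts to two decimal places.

-0.28 V

E°cell = −ΔG°/(nF) = −(-54×10³)/((2)(96485)) = +0.280 V.
Since H⁺/H₂ is the cathode and Co²⁺/Co the anode, E°cell = E°(H⁺/H₂) − E°(Co²⁺/Co).
So E°(Co²⁺/Co) = E°(H⁺/H₂) − E°cell = (+0.00) − (+0.280) = -0.28 V.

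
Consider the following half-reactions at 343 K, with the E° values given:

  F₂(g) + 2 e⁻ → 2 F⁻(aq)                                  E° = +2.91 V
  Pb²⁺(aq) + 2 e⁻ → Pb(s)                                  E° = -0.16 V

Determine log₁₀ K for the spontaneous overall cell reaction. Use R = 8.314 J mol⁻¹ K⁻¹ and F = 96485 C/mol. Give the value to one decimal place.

90.2

Cathode: F₂/F⁻; anode: Pb²⁺/Pb. E°cell = (+2.91) − (-0.16) = +3.07 V, with n = 2.
ΔG° = −nFE° = −RT ln K, so ln K = nFE°/(RT) = (2)(96485)(+3.07) / ((8.314)(343)) = 207.742.
log₁₀ K = 207.742 / ln 10 = 90.2.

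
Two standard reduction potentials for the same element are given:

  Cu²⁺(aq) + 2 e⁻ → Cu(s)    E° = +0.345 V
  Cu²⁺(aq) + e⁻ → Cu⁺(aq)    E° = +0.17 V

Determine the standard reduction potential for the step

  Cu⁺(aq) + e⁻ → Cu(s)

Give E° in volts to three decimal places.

+0.520 V

Sequential free energies add, so n₃E°₃ = n₁E°₁ + n₂E°₂.
With n₃ = 2, and the known step contributing 1×(+0.17) V, the unknown satisfies 1·E° = 2×(+0.345) − 1×(+0.17) = +0.520.
E° = +0.520 / 1 = +0.520 V.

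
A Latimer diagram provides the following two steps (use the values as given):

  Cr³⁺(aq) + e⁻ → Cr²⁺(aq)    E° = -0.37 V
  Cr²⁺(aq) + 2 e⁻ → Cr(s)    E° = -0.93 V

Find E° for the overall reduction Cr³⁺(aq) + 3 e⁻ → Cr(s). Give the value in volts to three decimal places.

Adding the free-energy changes (−nFE°) of the two steps gives −n₃FE°₃ = −n₁FE°₁ − n₂FE°₂.
E°₃ = (1×-0.37 + 2×-0.93) / 3 = (-2.230) / 3 = -0.743 V.

-0.743 V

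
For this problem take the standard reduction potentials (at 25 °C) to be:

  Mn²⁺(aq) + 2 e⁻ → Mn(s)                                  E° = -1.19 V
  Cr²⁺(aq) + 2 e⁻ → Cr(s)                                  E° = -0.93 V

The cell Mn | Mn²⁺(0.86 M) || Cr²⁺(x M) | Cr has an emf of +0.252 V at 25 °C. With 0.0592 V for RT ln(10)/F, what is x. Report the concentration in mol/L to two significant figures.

Cr²⁺/Cr is the cathode, Mn²⁺/Mn the anode: E°cell = +0.26 V, n = 2.
Overall reaction: Cr²⁺(aq) + Mn(s) → Cr(s) + Mn²⁺(aq); Q = [Mn²⁺]^1/[Cr²⁺]^1.
From E = E° − (0.0592/n) log Q: log Q = (E° − E)·n/0.0592 = (+0.26 − (+0.252))·2/0.0592 = 0.2703.
So 1·log[Cr²⁺] = 1·log(0.86) − log Q = -0.0655 − (0.2703) = -0.3358; [Cr²⁺] = 10^(-0.3358) ≈ 0.46 M.

0.46 M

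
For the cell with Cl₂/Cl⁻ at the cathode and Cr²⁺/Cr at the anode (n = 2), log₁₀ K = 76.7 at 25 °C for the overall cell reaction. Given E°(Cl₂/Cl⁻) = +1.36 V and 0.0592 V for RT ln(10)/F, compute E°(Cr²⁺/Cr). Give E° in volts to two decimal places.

E°cell = (0.0592/n)·log K = (0.0592/2)(76.7) = +2.270 V.
Since Cl₂/Cl⁻ is the cathode and Cr²⁺/Cr the anode, E°cell = E°(Cl₂/Cl⁻) − E°(Cr²⁺/Cr).
So E°(Cr²⁺/Cr) = E°(Cl₂/Cl⁻) − E°cell = (+1.36) − (+2.270) = -0.91 V.

-0.91 V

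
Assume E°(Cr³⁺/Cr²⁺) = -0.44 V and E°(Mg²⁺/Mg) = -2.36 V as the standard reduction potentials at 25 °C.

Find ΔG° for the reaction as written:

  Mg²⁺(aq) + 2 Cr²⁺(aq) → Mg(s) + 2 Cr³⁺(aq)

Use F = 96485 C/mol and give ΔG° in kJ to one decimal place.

+370.5 kJ

As written, Mg²⁺/Mg is reduced (cathode) and Cr³⁺/Cr²⁺ is oxidised (anode), so E°cell = (-2.36) − (-0.44) = -1.92 V.
Balancing electrons gives n = 2.
ΔG° = −nFE° = −(2)(96485)(-1.92) = 370,502 J = +370.5 kJ.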